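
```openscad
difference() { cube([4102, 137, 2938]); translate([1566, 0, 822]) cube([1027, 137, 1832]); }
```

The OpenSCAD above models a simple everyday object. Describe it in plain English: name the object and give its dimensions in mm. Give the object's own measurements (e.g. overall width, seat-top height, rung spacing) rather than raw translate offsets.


A wall 4102 mm long (x), 137 mm thick (y), 2938 mm tall, with a rectangular window opening cut through it. The opening is 1027 mm wide and 1832 mm tall; its sill is at z = 822 mm and its near (−x) edge is 1566 mm from the wall's −x end. The opening passes through the full wall thickness.


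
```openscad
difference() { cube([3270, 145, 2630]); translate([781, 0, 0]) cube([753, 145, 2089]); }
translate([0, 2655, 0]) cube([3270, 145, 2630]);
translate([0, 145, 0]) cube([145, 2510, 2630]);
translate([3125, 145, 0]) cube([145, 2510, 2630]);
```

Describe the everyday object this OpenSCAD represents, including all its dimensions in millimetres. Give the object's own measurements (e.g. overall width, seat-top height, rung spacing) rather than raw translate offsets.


A single room: four walls, each 2630 mm tall and 145 mm thick, enclosing an outside footprint 3270×2800 mm (x × y), no floor or roof. The front and back walls (−y and +y sides) run the full x-width; the side walls fit between their inner faces. A door opening 753 mm wide and 2089 mm tall is cut through the front wall from the floor up, its −x edge 781 mm from the wall's −x end.


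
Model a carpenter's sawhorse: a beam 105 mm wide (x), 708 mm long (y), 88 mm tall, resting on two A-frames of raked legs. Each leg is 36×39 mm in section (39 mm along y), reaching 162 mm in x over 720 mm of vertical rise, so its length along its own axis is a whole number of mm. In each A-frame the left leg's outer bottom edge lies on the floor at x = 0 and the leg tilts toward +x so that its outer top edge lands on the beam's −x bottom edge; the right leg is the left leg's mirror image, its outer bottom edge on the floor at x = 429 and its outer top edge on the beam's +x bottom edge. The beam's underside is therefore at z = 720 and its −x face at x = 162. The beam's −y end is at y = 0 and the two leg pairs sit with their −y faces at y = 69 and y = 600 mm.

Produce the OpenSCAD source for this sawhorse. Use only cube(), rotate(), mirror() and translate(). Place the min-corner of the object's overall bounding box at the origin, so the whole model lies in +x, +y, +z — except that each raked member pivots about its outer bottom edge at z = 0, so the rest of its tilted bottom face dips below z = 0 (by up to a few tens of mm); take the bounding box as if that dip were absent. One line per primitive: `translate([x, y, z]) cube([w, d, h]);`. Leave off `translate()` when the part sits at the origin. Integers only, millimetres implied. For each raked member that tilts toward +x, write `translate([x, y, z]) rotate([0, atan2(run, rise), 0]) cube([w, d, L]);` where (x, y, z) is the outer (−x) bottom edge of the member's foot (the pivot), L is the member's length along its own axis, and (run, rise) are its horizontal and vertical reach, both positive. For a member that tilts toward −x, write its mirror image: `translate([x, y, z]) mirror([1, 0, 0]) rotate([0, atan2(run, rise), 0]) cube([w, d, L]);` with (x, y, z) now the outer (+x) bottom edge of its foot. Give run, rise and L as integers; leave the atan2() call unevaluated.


translate([162, 0, 720]) cube([105, 708, 88]);
translate([0, 69, 0]) rotate([0, atan2(162, 720), 0]) cube([36, 39, 738]);
translate([429, 69, 0]) mirror([1, 0, 0]) rotate([0, atan2(162, 720), 0]) cube([36, 39, 738]);
translate([0, 600, 0]) rotate([0, atan2(162, 720), 0]) cube([36, 39, 738]);
translate([429, 600, 0]) mirror([1, 0, 0]) rotate([0, atan2(162, 720), 0]) cube([36, 39, 738]);


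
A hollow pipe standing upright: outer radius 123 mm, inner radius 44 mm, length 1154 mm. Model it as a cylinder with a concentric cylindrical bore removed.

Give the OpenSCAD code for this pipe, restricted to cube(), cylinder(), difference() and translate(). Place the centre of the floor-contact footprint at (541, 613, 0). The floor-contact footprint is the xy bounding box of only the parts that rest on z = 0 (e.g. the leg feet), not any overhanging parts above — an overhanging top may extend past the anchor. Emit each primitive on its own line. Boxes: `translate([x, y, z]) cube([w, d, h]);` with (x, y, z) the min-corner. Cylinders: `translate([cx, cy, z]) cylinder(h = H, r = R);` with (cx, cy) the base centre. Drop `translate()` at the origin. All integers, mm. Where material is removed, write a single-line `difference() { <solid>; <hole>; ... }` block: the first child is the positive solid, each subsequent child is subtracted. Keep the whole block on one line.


difference() { translate([541, 613, 0]) cylinder(h = 1154, r = 123); translate([541, 613, 0]) cylinder(h = 1154, r = 44); }


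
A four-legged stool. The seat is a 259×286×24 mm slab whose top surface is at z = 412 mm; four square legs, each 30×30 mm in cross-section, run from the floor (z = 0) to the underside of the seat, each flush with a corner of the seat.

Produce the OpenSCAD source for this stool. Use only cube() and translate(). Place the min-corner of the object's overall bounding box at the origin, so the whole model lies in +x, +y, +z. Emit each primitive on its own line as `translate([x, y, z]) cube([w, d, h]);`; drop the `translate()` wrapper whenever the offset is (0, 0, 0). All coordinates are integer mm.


translate([0, 0, 388]) cube([259, 286, 24]);
cube([30, 30, 388]);
translate([229, 0, 0]) cube([30, 30, 388]);
translate([0, 256, 0]) cube([30, 30, 388]);
translate([229, 256, 0]) cube([30, 30, 388]);


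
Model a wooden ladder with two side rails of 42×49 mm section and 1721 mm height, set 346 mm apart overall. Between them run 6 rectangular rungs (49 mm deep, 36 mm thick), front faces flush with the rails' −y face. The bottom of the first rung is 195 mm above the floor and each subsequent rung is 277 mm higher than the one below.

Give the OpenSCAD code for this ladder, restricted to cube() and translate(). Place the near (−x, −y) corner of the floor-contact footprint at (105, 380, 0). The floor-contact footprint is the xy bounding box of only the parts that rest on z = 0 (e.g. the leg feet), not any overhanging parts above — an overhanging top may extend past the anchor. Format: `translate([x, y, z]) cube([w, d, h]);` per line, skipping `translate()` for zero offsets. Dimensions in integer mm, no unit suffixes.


translate([105, 380, 0]) cube([42, 49, 1721]);
translate([409, 380, 0]) cube([42, 49, 1721]);
translate([147, 380, 195]) cube([262, 49, 36]);
translate([147, 380, 472]) cube([262, 49, 36]);
translate([147, 380, 749]) cube([262, 49, 36]);
translate([147, 380, 1026]) cube([262, 49, 36]);
translate([147, 380, 1303]) cube([262, 49, 36]);
translate([147, 380, 1580]) cube([262, 49, 36]);


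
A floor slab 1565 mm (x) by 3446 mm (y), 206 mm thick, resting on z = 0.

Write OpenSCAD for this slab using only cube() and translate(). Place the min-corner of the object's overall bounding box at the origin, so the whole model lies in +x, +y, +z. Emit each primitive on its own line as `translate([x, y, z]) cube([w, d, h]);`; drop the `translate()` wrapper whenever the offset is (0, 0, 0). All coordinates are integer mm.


cube([1565, 3446, 206]);


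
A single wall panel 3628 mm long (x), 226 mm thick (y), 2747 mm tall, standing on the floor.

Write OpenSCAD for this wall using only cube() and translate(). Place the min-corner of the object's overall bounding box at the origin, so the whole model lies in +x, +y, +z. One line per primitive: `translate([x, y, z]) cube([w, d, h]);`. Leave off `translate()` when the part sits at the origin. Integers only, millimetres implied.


cube([3628, 226, 2747]);


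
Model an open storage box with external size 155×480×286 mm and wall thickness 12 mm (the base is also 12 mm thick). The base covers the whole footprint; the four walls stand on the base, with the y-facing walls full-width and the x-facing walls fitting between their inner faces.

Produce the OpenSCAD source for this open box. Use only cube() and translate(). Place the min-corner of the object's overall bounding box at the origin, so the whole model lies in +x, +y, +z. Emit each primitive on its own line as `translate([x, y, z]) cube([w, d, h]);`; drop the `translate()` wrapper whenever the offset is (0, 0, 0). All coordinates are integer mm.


cube([155, 480, 12]);
translate([0, 0, 12]) cube([155, 12, 274]);
translate([0, 468, 12]) cube([155, 12, 274]);
translate([0, 12, 12]) cube([12, 456, 274]);
translate([143, 12, 12]) cube([12, 456, 274]);


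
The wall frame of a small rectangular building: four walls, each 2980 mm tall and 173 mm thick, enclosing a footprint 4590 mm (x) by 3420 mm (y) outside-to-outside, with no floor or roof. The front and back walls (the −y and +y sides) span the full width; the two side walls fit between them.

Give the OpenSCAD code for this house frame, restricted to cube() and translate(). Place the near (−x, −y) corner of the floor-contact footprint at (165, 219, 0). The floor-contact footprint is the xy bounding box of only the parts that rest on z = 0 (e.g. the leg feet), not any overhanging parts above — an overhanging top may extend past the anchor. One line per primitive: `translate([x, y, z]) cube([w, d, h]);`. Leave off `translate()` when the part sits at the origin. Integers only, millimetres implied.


translate([165, 219, 0]) cube([4590, 173, 2980]);
translate([165, 3466, 0]) cube([4590, 173, 2980]);
translate([165, 392, 0]) cube([173, 3074, 2980]);
translate([4582, 392, 0]) cube([173, 3074, 2980]);


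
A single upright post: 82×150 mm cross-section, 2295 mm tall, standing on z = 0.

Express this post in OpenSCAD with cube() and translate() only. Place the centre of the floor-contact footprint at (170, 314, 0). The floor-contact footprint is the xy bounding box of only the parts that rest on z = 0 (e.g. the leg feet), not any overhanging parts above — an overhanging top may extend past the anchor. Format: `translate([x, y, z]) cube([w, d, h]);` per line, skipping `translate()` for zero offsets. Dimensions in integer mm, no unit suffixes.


translate([129, 239, 0]) cube([82, 150, 2295]);


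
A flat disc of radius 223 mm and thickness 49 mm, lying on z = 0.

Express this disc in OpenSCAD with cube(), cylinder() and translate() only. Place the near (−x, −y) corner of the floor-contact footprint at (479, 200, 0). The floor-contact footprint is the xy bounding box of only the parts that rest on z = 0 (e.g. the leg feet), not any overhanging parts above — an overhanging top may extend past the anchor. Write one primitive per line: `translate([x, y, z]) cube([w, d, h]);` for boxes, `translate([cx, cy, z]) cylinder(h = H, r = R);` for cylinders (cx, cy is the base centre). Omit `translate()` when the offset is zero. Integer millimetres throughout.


translate([702, 423, 0]) cylinder(h = 49, r = 223);


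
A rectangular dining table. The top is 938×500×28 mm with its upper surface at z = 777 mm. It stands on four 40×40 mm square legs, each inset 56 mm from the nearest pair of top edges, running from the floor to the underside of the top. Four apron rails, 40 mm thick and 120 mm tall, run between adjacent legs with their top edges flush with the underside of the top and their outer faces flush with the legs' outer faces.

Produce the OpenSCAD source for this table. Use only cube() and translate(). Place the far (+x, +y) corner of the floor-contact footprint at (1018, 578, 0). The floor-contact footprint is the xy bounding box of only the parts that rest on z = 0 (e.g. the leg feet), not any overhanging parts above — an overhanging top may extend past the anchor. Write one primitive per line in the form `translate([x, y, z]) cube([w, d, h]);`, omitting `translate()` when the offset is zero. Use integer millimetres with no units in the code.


translate([136, 134, 749]) cube([938, 500, 28]);
translate([192, 190, 0]) cube([40, 40, 749]);
translate([978, 190, 0]) cube([40, 40, 749]);
translate([192, 538, 0]) cube([40, 40, 749]);
translate([978, 538, 0]) cube([40, 40, 749]);
translate([232, 190, 629]) cube([746, 40, 120]);
translate([232, 538, 629]) cube([746, 40, 120]);
translate([192, 230, 629]) cube([40, 308, 120]);
translate([978, 230, 629]) cube([40, 308, 120]);


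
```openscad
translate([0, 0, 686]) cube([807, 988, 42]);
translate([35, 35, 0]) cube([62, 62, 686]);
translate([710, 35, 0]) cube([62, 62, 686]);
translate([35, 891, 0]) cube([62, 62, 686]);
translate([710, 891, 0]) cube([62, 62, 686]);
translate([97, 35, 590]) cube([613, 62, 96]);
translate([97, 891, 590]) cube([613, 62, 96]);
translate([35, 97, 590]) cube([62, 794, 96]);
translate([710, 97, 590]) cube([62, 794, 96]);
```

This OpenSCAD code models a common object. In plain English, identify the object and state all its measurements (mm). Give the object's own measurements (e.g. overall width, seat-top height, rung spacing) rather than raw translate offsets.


A rectangular dining table. The top is 807×988×42 mm with its upper surface at z = 728 mm. It stands on four 62×62 mm square legs, each inset 35 mm from the nearest pair of top edges, running from the floor to the underside of the top. Four apron rails, 62 mm thick and 96 mm tall, run between adjacent legs with their top edges flush with the underside of the top and their outer faces flush with the legs' outer faces.


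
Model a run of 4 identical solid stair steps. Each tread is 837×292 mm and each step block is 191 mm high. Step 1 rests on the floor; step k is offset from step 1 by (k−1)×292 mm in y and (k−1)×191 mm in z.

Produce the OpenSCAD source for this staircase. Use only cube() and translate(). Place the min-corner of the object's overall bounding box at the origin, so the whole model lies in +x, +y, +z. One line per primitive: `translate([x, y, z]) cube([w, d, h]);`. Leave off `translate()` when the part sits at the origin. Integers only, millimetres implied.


cube([837, 292, 191]);
translate([0, 292, 191]) cube([837, 292, 191]);
translate([0, 584, 382]) cube([837, 292, 191]);
translate([0, 876, 573]) cube([837, 292, 191]);


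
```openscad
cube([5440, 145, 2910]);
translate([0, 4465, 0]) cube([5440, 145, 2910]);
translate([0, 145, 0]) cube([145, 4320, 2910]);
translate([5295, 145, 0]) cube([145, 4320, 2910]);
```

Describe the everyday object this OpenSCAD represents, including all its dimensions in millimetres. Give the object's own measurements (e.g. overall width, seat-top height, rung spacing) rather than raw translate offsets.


The wall frame of a small rectangular building: four walls, each 2910 mm tall and 145 mm thick, enclosing a footprint 5440 mm (x) by 4610 mm (y) outside-to-outside, with no floor or roof. The front and back walls (the −y and +y sides) span the full width; the two side walls fit between them.


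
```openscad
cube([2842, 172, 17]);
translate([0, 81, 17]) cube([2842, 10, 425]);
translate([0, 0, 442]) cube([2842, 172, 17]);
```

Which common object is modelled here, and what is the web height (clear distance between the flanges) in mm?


An I-beam. The web height is 425 mm.

Two wide flanges with a thin centred web — an I-beam. Overall 459 mm minus two 17 mm flanges gives a web of 459 − 2·17 = 425 mm.


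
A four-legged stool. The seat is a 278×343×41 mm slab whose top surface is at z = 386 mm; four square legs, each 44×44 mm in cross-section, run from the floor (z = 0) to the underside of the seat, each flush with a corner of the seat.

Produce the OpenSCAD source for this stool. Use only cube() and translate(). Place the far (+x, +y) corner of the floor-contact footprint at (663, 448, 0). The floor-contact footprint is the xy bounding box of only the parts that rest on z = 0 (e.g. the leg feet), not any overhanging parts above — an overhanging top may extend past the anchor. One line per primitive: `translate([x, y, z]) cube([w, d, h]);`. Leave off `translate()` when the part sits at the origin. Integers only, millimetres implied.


translate([385, 105, 345]) cube([278, 343, 41]);
translate([385, 105, 0]) cube([44, 44, 345]);
translate([619, 105, 0]) cube([44, 44, 345]);
translate([385, 404, 0]) cube([44, 44, 345]);
translate([619, 404, 0]) cube([44, 44, 345]);


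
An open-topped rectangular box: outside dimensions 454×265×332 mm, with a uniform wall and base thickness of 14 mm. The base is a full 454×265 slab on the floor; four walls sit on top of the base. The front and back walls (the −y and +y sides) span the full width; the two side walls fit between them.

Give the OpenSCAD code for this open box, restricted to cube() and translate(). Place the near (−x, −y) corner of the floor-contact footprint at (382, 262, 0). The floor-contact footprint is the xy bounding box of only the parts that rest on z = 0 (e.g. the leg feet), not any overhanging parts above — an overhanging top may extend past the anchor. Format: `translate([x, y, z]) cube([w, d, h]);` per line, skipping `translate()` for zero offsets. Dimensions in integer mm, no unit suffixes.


translate([382, 262, 0]) cube([454, 265, 14]);
translate([382, 262, 14]) cube([454, 14, 318]);
translate([382, 513, 14]) cube([454, 14, 318]);
translate([382, 276, 14]) cube([14, 237, 318]);
translate([822, 276, 14]) cube([14, 237, 318]);


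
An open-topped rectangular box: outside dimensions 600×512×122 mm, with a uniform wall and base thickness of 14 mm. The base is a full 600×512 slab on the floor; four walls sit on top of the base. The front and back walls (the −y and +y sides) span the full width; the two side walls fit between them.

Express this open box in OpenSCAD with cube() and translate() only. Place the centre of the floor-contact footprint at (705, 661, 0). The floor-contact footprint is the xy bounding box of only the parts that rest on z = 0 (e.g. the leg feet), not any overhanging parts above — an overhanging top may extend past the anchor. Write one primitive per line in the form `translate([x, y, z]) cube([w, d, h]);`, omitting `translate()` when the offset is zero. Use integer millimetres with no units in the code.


translate([405, 405, 0]) cube([600, 512, 14]);
translate([405, 405, 14]) cube([600, 14, 108]);
translate([405, 903, 14]) cube([600, 14, 108]);
translate([405, 419, 14]) cube([14, 484, 108]);
translate([991, 419, 14]) cube([14, 484, 108]);


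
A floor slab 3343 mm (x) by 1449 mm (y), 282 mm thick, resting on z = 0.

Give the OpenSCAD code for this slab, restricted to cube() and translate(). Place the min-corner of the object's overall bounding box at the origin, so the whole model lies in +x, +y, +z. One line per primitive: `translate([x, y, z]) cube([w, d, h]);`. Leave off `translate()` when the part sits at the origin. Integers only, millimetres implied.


cube([3343, 1449, 282]);


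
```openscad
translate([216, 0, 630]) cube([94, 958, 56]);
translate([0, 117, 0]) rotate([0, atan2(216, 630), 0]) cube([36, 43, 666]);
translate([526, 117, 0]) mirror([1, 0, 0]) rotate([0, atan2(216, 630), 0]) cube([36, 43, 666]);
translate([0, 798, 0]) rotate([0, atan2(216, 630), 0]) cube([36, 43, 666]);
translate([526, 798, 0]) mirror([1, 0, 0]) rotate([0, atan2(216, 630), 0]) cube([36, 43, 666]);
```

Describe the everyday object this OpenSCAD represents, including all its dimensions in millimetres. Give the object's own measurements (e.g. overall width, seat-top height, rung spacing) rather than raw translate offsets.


A sawhorse. A 94×958×56 mm beam (x, y, z) sits on two A-frame leg pairs. Each pair is two raked legs of 36×43 mm section (43 mm along y) splaying symmetrically in x. Each leg rises 630 mm vertically over 216 mm of horizontal reach and is 666 mm long along its own axis. Every leg's outer bottom edge rests on the floor and its outer top edge meets a bottom edge of the beam — the left legs (tilting toward +x) meet the beam's −x bottom edge, the right legs (their mirror images, tilting toward −x) meet its +x bottom edge — so the leg tops tuck under the beam, the beam's underside is 630 mm above the floor, and the feet are 526 mm apart outside-to-outside with the beam centred between them. The two leg pairs are set in 117 mm from either end of the beam.


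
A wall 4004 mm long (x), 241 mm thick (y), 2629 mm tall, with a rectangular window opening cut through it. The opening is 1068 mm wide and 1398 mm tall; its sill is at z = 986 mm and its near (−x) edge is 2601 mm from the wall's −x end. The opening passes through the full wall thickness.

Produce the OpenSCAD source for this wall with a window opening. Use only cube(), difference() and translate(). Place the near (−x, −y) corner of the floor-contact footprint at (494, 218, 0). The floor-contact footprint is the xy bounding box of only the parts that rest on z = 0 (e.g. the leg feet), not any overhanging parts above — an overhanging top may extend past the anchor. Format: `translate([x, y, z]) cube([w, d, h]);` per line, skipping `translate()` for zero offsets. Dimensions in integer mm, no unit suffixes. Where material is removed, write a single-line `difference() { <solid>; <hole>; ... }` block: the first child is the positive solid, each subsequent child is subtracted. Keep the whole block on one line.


difference() { translate([494, 218, 0]) cube([4004, 241, 2629]); translate([3095, 218, 986]) cube([1068, 241, 1398]); }


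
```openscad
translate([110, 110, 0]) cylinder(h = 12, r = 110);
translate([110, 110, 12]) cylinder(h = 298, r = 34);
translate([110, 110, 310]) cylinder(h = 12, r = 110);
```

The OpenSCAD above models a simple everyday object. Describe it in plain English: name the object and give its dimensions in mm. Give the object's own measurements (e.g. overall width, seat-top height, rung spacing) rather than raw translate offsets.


A spool: two coaxial disc flanges of radius 110 mm and thickness 12 mm, joined by a core cylinder of radius 34 mm and height 298 mm. The lower flange rests on z = 0 and the three cylinders share a vertical axis.


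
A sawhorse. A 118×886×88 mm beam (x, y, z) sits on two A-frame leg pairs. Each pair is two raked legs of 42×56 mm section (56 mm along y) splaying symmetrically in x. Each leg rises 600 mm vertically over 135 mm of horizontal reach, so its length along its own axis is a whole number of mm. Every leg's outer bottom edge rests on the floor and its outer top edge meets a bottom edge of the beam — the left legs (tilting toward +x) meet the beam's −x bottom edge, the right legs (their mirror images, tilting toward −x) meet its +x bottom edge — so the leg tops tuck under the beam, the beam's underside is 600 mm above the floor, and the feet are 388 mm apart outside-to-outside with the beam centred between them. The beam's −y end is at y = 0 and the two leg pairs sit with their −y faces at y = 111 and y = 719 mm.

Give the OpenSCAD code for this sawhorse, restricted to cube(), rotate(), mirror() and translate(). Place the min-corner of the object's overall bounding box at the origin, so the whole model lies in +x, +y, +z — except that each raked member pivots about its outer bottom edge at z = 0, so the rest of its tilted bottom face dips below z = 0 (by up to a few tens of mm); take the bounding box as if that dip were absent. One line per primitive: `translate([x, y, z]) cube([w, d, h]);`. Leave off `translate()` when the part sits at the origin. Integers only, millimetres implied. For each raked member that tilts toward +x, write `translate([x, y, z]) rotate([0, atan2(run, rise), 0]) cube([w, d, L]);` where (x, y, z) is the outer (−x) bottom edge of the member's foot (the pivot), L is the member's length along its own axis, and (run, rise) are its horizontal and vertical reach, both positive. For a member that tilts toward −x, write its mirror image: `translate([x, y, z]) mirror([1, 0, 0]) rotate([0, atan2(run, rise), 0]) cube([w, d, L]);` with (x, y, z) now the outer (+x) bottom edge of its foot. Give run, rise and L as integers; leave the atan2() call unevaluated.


translate([135, 0, 600]) cube([118, 886, 88]);
translate([0, 111, 0]) rotate([0, atan2(135, 600), 0]) cube([42, 56, 615]);
translate([388, 111, 0]) mirror([1, 0, 0]) rotate([0, atan2(135, 600), 0]) cube([42, 56, 615]);
translate([0, 719, 0]) rotate([0, atan2(135, 600), 0]) cube([42, 56, 615]);
translate([388, 719, 0]) mirror([1, 0, 0]) rotate([0, atan2(135, 600), 0]) cube([42, 56, 615]);


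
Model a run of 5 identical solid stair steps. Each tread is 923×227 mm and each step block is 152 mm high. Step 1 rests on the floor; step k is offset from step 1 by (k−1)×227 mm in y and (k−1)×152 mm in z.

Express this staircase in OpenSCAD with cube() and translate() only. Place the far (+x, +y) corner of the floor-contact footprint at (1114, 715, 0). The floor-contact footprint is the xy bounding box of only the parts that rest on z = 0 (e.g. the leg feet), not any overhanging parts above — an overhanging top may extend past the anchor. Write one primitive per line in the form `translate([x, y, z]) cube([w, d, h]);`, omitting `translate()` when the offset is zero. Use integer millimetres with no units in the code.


translate([191, 488, 0]) cube([923, 227, 152]);
translate([191, 715, 152]) cube([923, 227, 152]);
translate([191, 942, 304]) cube([923, 227, 152]);
translate([191, 1169, 456]) cube([923, 227, 152]);
translate([191, 1396, 608]) cube([923, 227, 152]);


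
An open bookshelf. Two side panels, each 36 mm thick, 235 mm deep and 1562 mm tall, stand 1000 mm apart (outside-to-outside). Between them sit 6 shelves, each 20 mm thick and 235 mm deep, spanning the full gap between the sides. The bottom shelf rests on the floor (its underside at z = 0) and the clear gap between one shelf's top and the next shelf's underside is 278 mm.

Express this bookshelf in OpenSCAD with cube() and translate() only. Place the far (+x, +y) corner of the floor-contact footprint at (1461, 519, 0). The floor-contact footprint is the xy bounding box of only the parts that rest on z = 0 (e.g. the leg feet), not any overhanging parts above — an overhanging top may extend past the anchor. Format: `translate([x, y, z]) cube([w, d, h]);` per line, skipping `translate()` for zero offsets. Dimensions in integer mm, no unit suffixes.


translate([461, 284, 0]) cube([36, 235, 1562]);
translate([1425, 284, 0]) cube([36, 235, 1562]);
translate([497, 284, 0]) cube([928, 235, 20]);
translate([497, 284, 298]) cube([928, 235, 20]);
translate([497, 284, 596]) cube([928, 235, 20]);
translate([497, 284, 894]) cube([928, 235, 20]);
translate([497, 284, 1192]) cube([928, 235, 20]);
translate([497, 284, 1490]) cube([928, 235, 20]);


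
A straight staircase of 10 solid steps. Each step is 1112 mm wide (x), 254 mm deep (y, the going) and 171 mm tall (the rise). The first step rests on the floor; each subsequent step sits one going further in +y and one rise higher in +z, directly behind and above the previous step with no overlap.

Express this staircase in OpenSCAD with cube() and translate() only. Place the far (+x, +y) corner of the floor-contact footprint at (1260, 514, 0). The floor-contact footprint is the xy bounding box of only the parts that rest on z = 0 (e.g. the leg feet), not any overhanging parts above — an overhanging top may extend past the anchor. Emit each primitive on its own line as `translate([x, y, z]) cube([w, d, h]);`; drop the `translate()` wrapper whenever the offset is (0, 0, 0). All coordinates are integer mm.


translate([148, 260, 0]) cube([1112, 254, 171]);
translate([148, 514, 171]) cube([1112, 254, 171]);
translate([148, 768, 342]) cube([1112, 254, 171]);
translate([148, 1022, 513]) cube([1112, 254, 171]);
translate([148, 1276, 684]) cube([1112, 254, 171]);
translate([148, 1530, 855]) cube([1112, 254, 171]);
translate([148, 1784, 1026]) cube([1112, 254, 171]);
translate([148, 2038, 1197]) cube([1112, 254, 171]);
translate([148, 2292, 1368]) cube([1112, 254, 171]);
translate([148, 2546, 1539]) cube([1112, 254, 171]);


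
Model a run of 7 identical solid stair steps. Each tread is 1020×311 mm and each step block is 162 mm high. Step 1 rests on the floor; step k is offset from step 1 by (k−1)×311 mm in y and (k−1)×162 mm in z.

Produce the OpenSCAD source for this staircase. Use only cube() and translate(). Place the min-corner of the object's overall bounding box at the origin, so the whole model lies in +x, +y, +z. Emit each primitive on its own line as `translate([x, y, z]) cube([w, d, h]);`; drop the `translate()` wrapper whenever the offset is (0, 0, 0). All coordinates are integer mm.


cube([1020, 311, 162]);
translate([0, 311, 162]) cube([1020, 311, 162]);
translate([0, 622, 324]) cube([1020, 311, 162]);
translate([0, 933, 486]) cube([1020, 311, 162]);
translate([0, 1244, 648]) cube([1020, 311, 162]);
translate([0, 1555, 810]) cube([1020, 311, 162]);
translate([0, 1866, 972]) cube([1020, 311, 162]);


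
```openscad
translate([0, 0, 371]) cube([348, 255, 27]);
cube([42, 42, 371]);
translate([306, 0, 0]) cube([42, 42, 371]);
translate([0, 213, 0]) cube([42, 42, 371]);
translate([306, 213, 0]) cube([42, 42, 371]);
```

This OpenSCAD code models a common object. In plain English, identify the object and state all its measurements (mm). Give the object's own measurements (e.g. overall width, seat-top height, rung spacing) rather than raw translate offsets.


A simple wooden stool: a rectangular seat 348 mm (x) by 255 mm (y), 27 mm thick, top face at z = 398 mm, on four square legs, each 42×42 mm in cross-section. The legs rest on z = 0, each flush with a corner of the seat.


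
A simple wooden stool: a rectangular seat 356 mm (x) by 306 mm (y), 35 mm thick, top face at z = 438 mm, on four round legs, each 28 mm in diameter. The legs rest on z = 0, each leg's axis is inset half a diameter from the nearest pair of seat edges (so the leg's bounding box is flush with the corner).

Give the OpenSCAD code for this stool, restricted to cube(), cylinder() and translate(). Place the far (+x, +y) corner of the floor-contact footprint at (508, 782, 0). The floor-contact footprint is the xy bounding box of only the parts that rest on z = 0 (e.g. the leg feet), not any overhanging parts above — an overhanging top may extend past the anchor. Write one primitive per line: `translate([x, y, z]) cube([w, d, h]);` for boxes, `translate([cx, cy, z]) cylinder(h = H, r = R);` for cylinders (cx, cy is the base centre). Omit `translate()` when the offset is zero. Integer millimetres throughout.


translate([152, 476, 403]) cube([356, 306, 35]);
translate([166, 490, 0]) cylinder(h = 403, r = 14);
translate([494, 490, 0]) cylinder(h = 403, r = 14);
translate([166, 768, 0]) cylinder(h = 403, r = 14);
translate([494, 768, 0]) cylinder(h = 403, r = 14);


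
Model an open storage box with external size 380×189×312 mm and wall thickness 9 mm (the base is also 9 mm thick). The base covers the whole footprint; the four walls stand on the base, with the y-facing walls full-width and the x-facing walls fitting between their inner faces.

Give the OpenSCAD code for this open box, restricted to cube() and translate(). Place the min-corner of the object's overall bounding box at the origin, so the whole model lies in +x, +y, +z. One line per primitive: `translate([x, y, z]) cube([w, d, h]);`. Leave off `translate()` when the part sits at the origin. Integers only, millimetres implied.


cube([380, 189, 9]);
translate([0, 0, 9]) cube([380, 9, 303]);
translate([0, 180, 9]) cube([380, 9, 303]);
translate([0, 9, 9]) cube([9, 171, 303]);
translate([371, 9, 9]) cube([9, 171, 303]);


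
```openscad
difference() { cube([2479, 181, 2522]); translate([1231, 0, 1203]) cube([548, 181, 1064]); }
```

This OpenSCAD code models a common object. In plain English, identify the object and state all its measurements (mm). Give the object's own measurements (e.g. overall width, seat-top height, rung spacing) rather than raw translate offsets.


A wall 2479 mm long (x), 181 mm thick (y), 2522 mm tall, with a rectangular window opening cut through it. The opening is 548 mm wide and 1064 mm tall; its sill is at z = 1203 mm and its near (−x) edge is 1231 mm from the wall's −x end. The opening passes through the full wall thickness.


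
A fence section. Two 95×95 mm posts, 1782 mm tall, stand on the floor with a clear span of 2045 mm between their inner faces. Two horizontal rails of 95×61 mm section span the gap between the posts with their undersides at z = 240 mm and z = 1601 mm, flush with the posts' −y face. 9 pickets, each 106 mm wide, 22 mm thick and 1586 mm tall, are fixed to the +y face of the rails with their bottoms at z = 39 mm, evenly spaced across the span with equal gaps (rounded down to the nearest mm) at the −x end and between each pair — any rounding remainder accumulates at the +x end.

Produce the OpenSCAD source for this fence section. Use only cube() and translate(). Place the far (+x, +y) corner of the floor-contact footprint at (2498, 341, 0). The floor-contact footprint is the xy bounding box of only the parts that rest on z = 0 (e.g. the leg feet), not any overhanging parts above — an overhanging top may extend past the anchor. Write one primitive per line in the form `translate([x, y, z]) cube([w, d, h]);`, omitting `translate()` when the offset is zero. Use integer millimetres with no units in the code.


translate([263, 246, 0]) cube([95, 95, 1782]);
translate([2403, 246, 0]) cube([95, 95, 1782]);
translate([358, 246, 240]) cube([2045, 95, 61]);
translate([358, 246, 1601]) cube([2045, 95, 61]);
translate([467, 341, 39]) cube([106, 22, 1586]);
translate([682, 341, 39]) cube([106, 22, 1586]);
translate([897, 341, 39]) cube([106, 22, 1586]);
translate([1112, 341, 39]) cube([106, 22, 1586]);
translate([1327, 341, 39]) cube([106, 22, 1586]);
translate([1542, 341, 39]) cube([106, 22, 1586]);
translate([1757, 341, 39]) cube([106, 22, 1586]);
translate([1972, 341, 39]) cube([106, 22, 1586]);
translate([2187, 341, 39]) cube([106, 22, 1586]);


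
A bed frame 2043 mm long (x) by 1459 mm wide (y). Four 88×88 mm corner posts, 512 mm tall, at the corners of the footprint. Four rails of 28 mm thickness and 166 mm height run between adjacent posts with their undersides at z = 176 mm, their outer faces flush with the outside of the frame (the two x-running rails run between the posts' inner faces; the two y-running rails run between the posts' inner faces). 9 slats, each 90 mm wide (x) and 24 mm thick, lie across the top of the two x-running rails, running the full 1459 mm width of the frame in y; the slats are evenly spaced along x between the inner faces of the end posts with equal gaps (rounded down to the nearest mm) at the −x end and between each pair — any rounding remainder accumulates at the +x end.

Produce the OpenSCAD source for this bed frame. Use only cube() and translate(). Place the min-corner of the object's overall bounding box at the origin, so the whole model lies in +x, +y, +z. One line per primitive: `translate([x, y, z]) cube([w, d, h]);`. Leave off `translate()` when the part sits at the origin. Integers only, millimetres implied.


// slat z = rail_z + rail_h = 176 + 166 = 342
// slat gap = ⌊(1867 − 9·90) / 10⌋ = 105
cube([88, 88, 512]);
translate([0, 1371, 0]) cube([88, 88, 512]);
translate([1955, 0, 0]) cube([88, 88, 512]);
translate([1955, 1371, 0]) cube([88, 88, 512]);
translate([88, 0, 176]) cube([1867, 28, 166]);
translate([88, 1431, 176]) cube([1867, 28, 166]);
translate([0, 88, 176]) cube([28, 1283, 166]);
translate([2015, 88, 176]) cube([28, 1283, 166]);
translate([193, 0, 342]) cube([90, 1459, 24]);
translate([388, 0, 342]) cube([90, 1459, 24]);
translate([583, 0, 342]) cube([90, 1459, 24]);
translate([778, 0, 342]) cube([90, 1459, 24]);
translate([973, 0, 342]) cube([90, 1459, 24]);
translate([1168, 0, 342]) cube([90, 1459, 24]);
translate([1363, 0, 342]) cube([90, 1459, 24]);
translate([1558, 0, 342]) cube([90, 1459, 24]);
translate([1753, 0, 342]) cube([90, 1459, 24]);


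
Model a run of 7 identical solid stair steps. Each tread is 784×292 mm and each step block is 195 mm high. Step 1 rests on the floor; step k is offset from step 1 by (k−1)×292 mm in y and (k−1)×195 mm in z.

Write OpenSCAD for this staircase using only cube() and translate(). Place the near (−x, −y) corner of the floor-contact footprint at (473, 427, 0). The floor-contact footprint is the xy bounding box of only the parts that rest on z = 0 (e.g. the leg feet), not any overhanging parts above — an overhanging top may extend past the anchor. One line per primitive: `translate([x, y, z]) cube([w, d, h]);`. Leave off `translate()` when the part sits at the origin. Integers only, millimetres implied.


translate([473, 427, 0]) cube([784, 292, 195]);
translate([473, 719, 195]) cube([784, 292, 195]);
translate([473, 1011, 390]) cube([784, 292, 195]);
translate([473, 1303, 585]) cube([784, 292, 195]);
translate([473, 1595, 780]) cube([784, 292, 195]);
translate([473, 1887, 975]) cube([784, 292, 195]);
translate([473, 2179, 1170]) cube([784, 292, 195]);


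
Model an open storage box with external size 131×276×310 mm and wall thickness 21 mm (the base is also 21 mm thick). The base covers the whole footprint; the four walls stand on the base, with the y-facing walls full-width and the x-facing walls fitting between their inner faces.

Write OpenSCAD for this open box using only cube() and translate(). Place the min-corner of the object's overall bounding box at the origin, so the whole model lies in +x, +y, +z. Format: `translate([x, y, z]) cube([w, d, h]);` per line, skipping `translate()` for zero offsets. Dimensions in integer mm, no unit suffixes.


cube([131, 276, 21]);
translate([0, 0, 21]) cube([131, 21, 289]);
translate([0, 255, 21]) cube([131, 21, 289]);
translate([0, 21, 21]) cube([21, 234, 289]);
translate([110, 21, 21]) cube([21, 234, 289]);


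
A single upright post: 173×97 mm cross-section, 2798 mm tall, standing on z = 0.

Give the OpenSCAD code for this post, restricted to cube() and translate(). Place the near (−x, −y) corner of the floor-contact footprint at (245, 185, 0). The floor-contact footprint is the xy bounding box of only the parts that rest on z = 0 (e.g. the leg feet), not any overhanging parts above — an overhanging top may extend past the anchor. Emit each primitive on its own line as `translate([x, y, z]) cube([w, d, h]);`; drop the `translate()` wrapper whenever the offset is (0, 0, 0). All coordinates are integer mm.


translate([245, 185, 0]) cube([173, 97, 2798]);


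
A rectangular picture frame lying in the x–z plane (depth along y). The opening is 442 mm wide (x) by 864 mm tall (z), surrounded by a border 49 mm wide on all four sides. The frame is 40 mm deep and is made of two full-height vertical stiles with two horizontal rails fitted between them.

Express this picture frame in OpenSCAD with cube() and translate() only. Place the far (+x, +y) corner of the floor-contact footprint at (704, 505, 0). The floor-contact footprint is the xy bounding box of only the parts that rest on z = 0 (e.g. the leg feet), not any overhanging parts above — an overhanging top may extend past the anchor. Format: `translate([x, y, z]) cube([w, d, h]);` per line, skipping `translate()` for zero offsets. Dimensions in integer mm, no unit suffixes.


translate([164, 465, 0]) cube([49, 40, 962]);
translate([655, 465, 0]) cube([49, 40, 962]);
translate([213, 465, 0]) cube([442, 40, 49]);
translate([213, 465, 913]) cube([442, 40, 49]);


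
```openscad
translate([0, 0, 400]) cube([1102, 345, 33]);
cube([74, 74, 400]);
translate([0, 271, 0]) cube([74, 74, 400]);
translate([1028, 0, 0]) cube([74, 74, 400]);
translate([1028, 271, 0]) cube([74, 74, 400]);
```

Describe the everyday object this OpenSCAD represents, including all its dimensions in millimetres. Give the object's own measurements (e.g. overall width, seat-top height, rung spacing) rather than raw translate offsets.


A long wooden bench with a 1102 mm (x) × 345 mm (y) seat, 33 mm thick, its top surface 433 mm above the floor. Four 74 mm square legs at the seat corners, flush with the edges, run from z = 0 to the seat underside.
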